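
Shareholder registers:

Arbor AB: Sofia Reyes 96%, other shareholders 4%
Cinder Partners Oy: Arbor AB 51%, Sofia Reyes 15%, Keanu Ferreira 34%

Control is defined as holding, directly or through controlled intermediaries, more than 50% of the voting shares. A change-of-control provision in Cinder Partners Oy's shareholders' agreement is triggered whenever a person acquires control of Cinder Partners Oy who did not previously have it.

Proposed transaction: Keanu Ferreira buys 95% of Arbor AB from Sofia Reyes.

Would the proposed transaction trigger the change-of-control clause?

Yes

The purchase adds only to Keanu's holdings (Sofia's stake shrinks), so Keanu is the only person who could newly come to control Cinder.
Keanu's largest direct stake is 34% in Cinder, which does not meet the threshold, so Keanu controls no company.
In Cinder, Keanu's side holds only 34%, not > 50%.
So before the transaction, Keanu does not control Cinder.
After the purchase, Keanu holds 95% of Arbor directly, and Sofia's stake falls to 1%.
Keanu holds 95% of Arbor, so Keanu controls Arbor.
Arbor and Keanu together hold 51% + 34% = 85% of Cinder, so Keanu controls Cinder.
Keanu did not control Cinder before and does after, so the clause is triggered.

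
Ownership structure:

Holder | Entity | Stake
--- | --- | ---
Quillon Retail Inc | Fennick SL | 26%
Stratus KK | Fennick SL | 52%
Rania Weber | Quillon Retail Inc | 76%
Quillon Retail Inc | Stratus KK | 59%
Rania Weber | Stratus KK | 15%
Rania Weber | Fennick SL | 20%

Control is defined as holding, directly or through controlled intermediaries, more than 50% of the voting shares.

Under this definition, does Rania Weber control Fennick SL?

Rania holds 76% of Quillon, so Rania controls Quillon.
Quillon and Rania together hold 59% + 15% = 74% of Stratus, so Rania controls Stratus.
Stratus and Quillon and Rania together hold 52% + 26% + 20% = 98% of Fennick, so Rania controls Fennick.

Yes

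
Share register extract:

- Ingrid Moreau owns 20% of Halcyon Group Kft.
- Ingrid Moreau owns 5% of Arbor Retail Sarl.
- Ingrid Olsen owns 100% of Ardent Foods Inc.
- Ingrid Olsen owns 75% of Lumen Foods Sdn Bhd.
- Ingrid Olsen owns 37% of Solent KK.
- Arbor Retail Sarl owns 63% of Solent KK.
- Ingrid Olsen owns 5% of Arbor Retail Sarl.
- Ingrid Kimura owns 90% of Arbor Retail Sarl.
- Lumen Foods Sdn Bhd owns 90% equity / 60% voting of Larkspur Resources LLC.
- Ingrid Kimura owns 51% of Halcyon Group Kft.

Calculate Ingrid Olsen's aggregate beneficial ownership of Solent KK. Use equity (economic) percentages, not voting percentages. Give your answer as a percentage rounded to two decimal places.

Ingrid Olsen reaches Solent along 2 paths.
Via Arbor: 5% × 63% = 3.15%.
Direct stake: 37% = 37%.
Total: 3.15% + 37% = 40.15%.

40.15%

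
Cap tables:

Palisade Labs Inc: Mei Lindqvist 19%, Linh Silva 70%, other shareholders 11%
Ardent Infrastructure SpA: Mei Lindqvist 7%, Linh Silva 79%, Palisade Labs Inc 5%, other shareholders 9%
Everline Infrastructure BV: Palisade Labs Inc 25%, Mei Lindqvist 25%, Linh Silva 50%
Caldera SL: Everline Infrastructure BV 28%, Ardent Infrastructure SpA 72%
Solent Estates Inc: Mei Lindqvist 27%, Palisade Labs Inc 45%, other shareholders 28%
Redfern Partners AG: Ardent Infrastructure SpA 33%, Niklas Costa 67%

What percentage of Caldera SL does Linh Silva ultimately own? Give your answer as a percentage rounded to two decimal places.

78.30%

Linh reaches Caldera along 4 paths.
Via Palisade → Everline: 70% × 25% × 28% = 4.9%.
Via Everline: 50% × 28% = 14%.
Via Ardent: 79% × 72% = 56.88%.
Via Palisade → Ardent: 70% × 5% × 72% = 2.52%.
Total: 4.9% + 14% + 56.88% + 2.52% = 78.3%.
Rounded: 78.30%.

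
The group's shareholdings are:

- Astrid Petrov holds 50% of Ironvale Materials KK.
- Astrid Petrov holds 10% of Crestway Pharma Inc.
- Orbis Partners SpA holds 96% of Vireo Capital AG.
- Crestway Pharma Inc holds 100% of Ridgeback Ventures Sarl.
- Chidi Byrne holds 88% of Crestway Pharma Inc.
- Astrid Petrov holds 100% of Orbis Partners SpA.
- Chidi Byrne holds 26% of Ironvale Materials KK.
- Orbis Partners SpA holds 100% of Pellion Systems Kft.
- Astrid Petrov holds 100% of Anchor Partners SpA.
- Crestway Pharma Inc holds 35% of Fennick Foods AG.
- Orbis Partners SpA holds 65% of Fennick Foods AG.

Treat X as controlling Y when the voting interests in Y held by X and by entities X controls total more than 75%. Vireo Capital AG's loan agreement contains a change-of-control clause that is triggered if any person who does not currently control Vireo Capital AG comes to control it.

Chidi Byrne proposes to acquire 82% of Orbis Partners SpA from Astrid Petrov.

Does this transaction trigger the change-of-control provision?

Yes

The purchase adds only to Chidi's holdings (Astrid's stake shrinks), so Chidi is the only person who could newly come to control Vireo.
Chidi holds 88% of Crestway, so Chidi controls Crestway.
Crestway holds 100% of Ridgeback, so Chidi controls Ridgeback.
Neither Chidi nor any entity Chidi controls holds any voting interest in Vireo.
So before the transaction, Chidi does not control Vireo.
After the purchase, Chidi holds 82% of Orbis directly, and Astrid's stake falls to 18%.
Chidi holds 82% of Orbis, so Chidi controls Orbis.
Orbis holds 96% of Vireo, so Chidi controls Vireo.
Chidi did not control Vireo before and does after, so the clause is triggered.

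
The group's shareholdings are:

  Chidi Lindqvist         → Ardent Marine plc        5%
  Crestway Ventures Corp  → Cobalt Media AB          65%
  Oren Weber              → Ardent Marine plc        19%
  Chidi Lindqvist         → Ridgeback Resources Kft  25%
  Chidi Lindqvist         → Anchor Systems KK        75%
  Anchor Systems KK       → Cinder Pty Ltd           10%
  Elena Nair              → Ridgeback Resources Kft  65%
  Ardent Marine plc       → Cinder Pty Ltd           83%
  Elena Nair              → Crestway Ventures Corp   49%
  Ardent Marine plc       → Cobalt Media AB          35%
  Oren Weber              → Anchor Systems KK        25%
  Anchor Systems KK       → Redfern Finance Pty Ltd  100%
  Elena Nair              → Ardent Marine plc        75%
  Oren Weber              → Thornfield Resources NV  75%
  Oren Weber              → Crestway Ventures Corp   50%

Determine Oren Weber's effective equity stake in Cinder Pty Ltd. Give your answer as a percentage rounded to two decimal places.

Oren reaches Cinder along 2 paths.
Via Ardent: 19% × 83% = 15.77%.
Via Anchor: 25% × 10% = 2.5%.
Total: 15.77% + 2.5% = 18.27%.

18.27%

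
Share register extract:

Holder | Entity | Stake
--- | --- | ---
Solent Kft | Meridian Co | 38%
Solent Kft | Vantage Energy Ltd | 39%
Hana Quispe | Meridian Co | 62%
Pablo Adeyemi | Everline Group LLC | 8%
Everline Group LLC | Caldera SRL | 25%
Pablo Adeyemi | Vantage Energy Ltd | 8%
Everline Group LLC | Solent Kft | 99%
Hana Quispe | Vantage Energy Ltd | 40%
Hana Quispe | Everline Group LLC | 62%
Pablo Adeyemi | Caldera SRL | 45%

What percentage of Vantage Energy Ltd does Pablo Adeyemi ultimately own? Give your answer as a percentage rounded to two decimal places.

Pablo reaches Vantage along 2 paths.
Direct stake: 8% = 8%.
Via Everline → Solent: 8% × 99% × 39% = 3.0888%.
Total: 8% + 3.0888% = 11.0888%.
Rounded: 11.09%.

11.09%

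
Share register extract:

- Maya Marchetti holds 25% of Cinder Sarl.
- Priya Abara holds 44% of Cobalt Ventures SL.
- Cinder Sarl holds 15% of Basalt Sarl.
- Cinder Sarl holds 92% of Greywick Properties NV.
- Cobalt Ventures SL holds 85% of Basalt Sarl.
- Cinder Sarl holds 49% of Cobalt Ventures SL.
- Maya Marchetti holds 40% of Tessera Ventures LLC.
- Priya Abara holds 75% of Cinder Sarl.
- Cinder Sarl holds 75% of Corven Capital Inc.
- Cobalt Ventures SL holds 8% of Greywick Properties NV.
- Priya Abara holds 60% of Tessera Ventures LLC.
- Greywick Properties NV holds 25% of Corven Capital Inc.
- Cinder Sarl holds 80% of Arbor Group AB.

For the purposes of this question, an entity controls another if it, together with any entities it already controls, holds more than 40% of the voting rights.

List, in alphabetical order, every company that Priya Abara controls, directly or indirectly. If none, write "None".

Arbor Group AB, Basalt Sarl, Cinder Sarl, Cobalt Ventures SL, Corven Capital Inc, Greywick Properties NV, Tessera Ventures LLC

Priya holds 75% of Cinder, so Priya controls Cinder.
Priya holds 60% of Tessera, so Priya controls Tessera.
Cinder and Priya together hold 49% + 44% = 93% of Cobalt, so Priya controls Cobalt.
Cinder holds 80% of Arbor, so Priya controls Arbor.
Cobalt and Cinder together hold 8% + 92% = 100% of Greywick, so Priya controls Greywick.
Cobalt and Cinder together hold 85% + 15% = 100% of Basalt, so Priya controls Basalt.
Cinder and Greywick together hold 75% + 25% = 100% of Corven, so Priya controls Corven.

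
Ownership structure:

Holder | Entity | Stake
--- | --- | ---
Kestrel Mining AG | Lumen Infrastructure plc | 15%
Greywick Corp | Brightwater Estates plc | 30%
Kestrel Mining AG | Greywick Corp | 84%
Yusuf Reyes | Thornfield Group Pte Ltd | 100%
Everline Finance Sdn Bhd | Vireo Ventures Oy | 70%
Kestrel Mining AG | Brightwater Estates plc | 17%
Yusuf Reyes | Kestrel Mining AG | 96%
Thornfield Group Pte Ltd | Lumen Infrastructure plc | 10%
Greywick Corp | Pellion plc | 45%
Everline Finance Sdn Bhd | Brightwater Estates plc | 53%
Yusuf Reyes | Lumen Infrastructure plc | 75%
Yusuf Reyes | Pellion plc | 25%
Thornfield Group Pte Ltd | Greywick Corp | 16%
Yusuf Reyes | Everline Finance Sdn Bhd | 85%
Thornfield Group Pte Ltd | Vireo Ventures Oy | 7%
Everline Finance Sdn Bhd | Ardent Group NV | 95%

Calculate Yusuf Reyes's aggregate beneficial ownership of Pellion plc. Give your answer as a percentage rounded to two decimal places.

Yusuf reaches Pellion along 3 paths.
Via Kestrel → Greywick: 96% × 84% × 45% = 36.288%.
Via Thornfield → Greywick: 100% × 16% × 45% = 7.2%.
Direct stake: 25% = 25%.
Total: 36.288% + 7.2% + 25% = 68.488%.
Rounded: 68.49%.

68.49%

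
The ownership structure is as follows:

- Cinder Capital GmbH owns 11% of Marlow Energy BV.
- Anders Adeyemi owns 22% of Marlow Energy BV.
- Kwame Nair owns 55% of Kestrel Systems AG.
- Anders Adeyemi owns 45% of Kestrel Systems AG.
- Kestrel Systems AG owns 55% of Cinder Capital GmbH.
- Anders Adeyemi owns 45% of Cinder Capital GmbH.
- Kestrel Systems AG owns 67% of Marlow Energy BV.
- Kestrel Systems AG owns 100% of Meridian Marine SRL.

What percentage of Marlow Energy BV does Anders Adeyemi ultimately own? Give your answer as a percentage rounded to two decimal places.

59.82%

Anders reaches Marlow along 4 paths.
Via Kestrel: 45% × 67% = 30.15%.
Direct stake: 22% = 22%.
Via Cinder: 45% × 11% = 4.95%.
Via Kestrel → Cinder: 45% × 55% × 11% = 2.7225%.
Total: 30.15% + 22% + 4.95% + 2.7225% = 59.8225%.
Rounded: 59.82%.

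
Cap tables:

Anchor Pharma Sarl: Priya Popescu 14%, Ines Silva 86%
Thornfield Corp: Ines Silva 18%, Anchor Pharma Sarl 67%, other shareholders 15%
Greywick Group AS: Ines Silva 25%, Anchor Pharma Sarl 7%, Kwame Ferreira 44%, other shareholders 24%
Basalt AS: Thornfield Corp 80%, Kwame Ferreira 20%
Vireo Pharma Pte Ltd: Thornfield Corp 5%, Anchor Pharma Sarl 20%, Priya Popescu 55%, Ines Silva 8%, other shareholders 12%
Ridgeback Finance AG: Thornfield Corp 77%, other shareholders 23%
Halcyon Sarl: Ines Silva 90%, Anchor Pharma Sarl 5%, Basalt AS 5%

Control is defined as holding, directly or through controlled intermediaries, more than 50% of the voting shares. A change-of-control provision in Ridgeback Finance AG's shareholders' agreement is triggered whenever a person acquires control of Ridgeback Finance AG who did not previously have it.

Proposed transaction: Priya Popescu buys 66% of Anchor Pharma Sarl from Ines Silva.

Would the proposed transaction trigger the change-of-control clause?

The purchase adds only to Priya's holdings (Ines's stake shrinks), so Priya is the only person who could newly come to control Ridgeback.
Priya holds 55% of Vireo, so Priya controls Vireo.
Neither Priya nor any entity Priya controls holds any voting interest in Ridgeback.
So before the transaction, Priya does not control Ridgeback.
After the purchase, Priya's direct stake in Anchor rises to 14% + 66% = 80%, and Ines's stake falls to 20%.
Priya holds 80% of Anchor, so Priya controls Anchor.
Anchor holds 67% of Thornfield, so Priya controls Thornfield.
Thornfield holds 77% of Ridgeback, so Priya controls Ridgeback.
Priya did not control Ridgeback before and does after, so the clause is triggered.

Yes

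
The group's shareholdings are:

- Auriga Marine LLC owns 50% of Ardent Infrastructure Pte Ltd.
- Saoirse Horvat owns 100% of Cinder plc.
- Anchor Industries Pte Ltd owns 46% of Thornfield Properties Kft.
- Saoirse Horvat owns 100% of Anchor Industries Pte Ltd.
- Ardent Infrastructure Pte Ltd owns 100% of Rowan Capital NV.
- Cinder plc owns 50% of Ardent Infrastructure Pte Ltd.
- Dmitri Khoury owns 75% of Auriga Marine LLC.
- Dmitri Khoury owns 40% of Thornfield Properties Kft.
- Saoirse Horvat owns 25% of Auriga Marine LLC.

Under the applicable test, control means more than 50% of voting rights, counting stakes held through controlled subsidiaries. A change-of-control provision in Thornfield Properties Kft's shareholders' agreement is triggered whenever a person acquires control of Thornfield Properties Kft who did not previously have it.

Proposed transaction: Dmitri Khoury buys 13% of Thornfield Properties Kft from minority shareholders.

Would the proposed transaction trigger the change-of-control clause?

The purchase changes only Dmitri's holdings, so Dmitri is the only person who could newly come to control Thornfield.
Dmitri holds 75% of Auriga, so Dmitri controls Auriga.
In Thornfield, Dmitri's side holds only 40%, not > 50%.
So before the transaction, Dmitri does not control Thornfield.
After the purchase, Dmitri's direct stake in Thornfield rises to 40% + 13% = 53%.
Dmitri holds 53% of Thornfield, so Dmitri controls Thornfield.
Dmitri did not control Thornfield before and does after, so the clause is triggered.

Yes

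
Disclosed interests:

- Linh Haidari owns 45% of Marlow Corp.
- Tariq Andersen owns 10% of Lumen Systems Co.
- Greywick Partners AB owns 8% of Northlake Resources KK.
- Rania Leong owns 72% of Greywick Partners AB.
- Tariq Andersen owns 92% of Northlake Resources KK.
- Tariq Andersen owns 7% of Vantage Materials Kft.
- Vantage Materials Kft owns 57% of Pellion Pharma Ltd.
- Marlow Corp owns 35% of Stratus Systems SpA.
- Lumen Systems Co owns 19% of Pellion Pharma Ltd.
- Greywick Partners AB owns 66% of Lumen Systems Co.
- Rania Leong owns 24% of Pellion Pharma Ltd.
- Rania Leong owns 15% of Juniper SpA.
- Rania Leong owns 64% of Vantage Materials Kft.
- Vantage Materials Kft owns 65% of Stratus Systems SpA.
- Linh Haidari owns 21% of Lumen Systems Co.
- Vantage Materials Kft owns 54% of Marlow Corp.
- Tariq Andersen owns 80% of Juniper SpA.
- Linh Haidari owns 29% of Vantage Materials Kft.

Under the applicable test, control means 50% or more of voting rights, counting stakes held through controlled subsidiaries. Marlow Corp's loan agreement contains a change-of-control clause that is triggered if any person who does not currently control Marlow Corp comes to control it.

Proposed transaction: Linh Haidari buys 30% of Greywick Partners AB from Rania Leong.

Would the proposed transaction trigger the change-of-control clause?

The purchase adds only to Linh's holdings (Rania's stake shrinks), so Linh is the only person who could newly come to control Marlow.
Linh's largest direct stake is 45% in Marlow, which does not meet the threshold, so Linh controls no company.
In Marlow, Linh's side holds only 45%, not ≥ 50%.
So before the transaction, Linh does not control Marlow.
After the purchase, Linh holds 30% of Greywick directly, and Rania's stake falls to 42%.
Linh's side now holds 30% of Greywick, not ≥ 50%, so Linh still does not control Greywick.
After the transaction, Linh's side holds 45% of Marlow, not ≥ 50%, so Linh still does not control Marlow.
No new person acquires control, so the clause is not triggered.

No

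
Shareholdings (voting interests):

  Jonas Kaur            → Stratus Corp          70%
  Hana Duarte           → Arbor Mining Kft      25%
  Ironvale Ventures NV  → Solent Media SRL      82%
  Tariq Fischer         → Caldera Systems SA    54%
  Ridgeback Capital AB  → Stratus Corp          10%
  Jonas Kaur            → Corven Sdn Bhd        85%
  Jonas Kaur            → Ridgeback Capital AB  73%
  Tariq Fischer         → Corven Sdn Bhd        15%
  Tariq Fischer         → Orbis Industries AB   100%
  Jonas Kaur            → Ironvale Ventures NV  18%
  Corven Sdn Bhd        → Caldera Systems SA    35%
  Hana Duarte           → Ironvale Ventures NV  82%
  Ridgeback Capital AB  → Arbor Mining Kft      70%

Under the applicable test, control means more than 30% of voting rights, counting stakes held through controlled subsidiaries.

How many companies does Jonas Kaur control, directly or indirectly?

5

Jonas holds 73% of Ridgeback, so Jonas controls Ridgeback.
Jonas holds 85% of Corven, so Jonas controls Corven.
Ridgeback holds 70% of Arbor, so Jonas controls Arbor.
Corven holds 35% of Caldera, so Jonas controls Caldera.
Ridgeback and Jonas together hold 10% + 70% = 80% of Stratus, so Jonas controls Stratus.
No other company's threshold is met.
Jonas controls 5 companies.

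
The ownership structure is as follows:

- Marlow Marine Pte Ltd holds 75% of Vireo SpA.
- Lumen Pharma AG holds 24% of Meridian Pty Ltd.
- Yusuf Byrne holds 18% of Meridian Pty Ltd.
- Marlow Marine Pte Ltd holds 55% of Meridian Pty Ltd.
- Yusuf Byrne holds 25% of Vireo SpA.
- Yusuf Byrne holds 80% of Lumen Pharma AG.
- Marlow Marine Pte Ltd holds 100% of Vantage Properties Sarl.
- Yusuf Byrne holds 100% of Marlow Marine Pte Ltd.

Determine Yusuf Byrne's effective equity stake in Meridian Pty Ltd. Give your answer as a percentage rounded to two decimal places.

Yusuf reaches Meridian along 3 paths.
Via Lumen: 80% × 24% = 19.2%.
Via Marlow: 100% × 55% = 55%.
Direct stake: 18% = 18%.
Total: 19.2% + 55% + 18% = 92.2%.
Rounded: 92.20%.

92.20%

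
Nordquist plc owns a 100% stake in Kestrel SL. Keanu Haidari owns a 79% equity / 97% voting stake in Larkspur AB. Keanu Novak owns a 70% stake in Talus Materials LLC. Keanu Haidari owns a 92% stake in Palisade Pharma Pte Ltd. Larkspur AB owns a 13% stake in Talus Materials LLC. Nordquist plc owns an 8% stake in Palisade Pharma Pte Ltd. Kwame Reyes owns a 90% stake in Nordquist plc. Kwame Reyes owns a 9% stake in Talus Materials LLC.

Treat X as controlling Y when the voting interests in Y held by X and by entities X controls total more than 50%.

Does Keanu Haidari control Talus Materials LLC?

No

Keanu Haidari holds 97% of Larkspur, so Keanu Haidari controls Larkspur.
Keanu Haidari holds 92% of Palisade, so Keanu Haidari controls Palisade.
In Talus, Keanu Haidari's side holds only 13%, not > 50%.
So Keanu Haidari does not control Talus.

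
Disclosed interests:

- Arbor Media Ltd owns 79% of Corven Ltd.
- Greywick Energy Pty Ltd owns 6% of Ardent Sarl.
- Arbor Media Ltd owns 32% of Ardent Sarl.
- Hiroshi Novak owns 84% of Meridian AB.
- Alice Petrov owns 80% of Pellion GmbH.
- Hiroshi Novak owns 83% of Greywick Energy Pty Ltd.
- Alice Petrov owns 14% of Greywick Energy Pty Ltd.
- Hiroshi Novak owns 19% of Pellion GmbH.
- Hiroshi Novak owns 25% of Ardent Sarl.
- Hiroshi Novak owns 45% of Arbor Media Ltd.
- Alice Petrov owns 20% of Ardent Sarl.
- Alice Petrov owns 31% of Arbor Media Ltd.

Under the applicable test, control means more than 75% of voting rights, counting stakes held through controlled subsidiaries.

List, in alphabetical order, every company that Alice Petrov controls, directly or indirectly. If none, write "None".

Pellion GmbH

Alice holds 80% of Pellion, so Alice controls Pellion.
No other company's threshold is met.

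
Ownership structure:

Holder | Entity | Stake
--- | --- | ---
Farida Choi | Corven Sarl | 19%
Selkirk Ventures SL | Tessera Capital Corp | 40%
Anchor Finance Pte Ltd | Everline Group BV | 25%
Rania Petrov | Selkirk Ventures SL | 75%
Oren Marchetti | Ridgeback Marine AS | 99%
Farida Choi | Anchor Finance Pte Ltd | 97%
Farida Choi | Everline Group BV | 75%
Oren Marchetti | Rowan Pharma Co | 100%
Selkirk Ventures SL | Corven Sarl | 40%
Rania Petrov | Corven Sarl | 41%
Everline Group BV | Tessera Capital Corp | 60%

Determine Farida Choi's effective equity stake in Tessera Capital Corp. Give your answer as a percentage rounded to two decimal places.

Farida reaches Tessera along 2 paths.
Via Anchor → Everline: 97% × 25% × 60% = 14.55%.
Via Everline: 75% × 60% = 45%.
Total: 14.55% + 45% = 59.55%.

59.55%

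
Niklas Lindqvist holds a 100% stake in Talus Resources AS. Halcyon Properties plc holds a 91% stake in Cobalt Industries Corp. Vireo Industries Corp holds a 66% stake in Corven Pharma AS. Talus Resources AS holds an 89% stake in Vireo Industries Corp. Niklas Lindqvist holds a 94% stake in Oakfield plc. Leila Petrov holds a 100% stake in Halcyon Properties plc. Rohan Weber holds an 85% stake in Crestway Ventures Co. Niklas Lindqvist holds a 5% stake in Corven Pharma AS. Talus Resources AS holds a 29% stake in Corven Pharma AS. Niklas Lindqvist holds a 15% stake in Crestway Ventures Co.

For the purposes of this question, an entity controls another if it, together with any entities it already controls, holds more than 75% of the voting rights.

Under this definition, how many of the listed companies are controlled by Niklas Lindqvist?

Niklas holds 100% of Talus, so Niklas controls Talus.
Niklas holds 94% of Oakfield, so Niklas controls Oakfield.
Talus holds 89% of Vireo, so Niklas controls Vireo.
Niklas and Talus and Vireo together hold 5% + 29% + 66% = 100% of Corven, so Niklas controls Corven.
No other company's threshold is met.
Niklas controls 4 companies.

4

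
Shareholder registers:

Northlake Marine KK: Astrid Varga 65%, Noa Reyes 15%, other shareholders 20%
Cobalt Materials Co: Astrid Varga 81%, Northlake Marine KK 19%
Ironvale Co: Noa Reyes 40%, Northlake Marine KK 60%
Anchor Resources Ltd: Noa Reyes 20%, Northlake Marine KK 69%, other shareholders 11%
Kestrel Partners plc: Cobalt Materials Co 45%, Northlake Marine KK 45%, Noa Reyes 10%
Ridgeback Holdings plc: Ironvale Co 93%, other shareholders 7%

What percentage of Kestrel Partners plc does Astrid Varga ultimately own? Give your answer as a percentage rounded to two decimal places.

71.26%

Astrid reaches Kestrel along 3 paths.
Via Cobalt: 81% × 45% = 36.45%.
Via Northlake → Cobalt: 65% × 19% × 45% = 5.5575%.
Via Northlake: 65% × 45% = 29.25%.
Total: 36.45% + 5.5575% + 29.25% = 71.2575%.
Rounded: 71.26%.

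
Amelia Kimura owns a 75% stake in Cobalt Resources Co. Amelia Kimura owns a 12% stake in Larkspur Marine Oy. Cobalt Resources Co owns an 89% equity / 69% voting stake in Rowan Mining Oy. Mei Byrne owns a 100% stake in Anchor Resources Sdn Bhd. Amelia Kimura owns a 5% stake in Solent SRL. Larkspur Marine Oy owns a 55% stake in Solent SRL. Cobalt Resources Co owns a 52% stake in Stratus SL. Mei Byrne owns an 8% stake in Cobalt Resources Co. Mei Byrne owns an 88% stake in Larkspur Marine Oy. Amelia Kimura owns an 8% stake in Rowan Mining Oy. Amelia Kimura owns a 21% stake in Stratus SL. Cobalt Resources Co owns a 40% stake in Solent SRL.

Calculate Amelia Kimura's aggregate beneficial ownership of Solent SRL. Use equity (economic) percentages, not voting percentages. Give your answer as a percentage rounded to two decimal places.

41.60%

Amelia reaches Solent along 3 paths.
Direct stake: 5% = 5%.
Via Larkspur: 12% × 55% = 6.6%.
Via Cobalt: 75% × 40% = 30%.
Total: 5% + 6.6% + 30% = 41.6%.
Rounded: 41.60%.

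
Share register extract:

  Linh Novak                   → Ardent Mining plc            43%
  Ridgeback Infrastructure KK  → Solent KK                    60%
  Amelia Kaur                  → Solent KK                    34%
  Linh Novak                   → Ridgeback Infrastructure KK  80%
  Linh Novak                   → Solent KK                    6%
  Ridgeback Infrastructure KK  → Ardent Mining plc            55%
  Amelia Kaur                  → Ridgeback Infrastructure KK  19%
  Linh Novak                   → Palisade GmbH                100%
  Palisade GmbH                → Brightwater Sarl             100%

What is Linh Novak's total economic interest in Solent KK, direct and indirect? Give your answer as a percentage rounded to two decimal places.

Linh reaches Solent along 2 paths.
Direct stake: 6% = 6%.
Via Ridgeback: 80% × 60% = 48%.
Total: 6% + 48% = 54%.
Rounded: 54.00%.

54.00%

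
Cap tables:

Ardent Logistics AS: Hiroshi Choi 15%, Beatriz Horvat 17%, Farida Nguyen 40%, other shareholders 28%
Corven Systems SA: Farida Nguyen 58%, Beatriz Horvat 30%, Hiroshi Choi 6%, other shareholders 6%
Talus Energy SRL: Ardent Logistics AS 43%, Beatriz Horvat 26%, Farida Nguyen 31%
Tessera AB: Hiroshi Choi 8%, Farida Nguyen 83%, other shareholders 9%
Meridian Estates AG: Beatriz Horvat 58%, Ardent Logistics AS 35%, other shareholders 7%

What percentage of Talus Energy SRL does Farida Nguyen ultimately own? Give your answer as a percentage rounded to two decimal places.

48.20%

Farida reaches Talus along 2 paths.
Via Ardent: 40% × 43% = 17.2%.
Direct stake: 31% = 31%.
Total: 17.2% + 31% = 48.2%.
Rounded: 48.20%.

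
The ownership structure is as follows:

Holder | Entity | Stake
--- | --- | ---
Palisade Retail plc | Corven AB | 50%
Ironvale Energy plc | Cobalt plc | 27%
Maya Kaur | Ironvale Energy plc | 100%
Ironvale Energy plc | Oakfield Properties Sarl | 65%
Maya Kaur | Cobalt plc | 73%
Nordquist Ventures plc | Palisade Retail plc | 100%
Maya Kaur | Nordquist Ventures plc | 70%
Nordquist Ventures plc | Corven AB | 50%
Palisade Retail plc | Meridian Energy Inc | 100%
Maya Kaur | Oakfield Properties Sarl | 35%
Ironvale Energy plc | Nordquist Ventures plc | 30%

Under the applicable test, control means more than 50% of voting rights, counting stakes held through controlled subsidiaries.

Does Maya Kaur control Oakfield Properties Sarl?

Yes

Maya holds 100% of Ironvale, so Maya controls Ironvale.
Ironvale and Maya together hold 65% + 35% = 100% of Oakfield, so Maya controls Oakfield.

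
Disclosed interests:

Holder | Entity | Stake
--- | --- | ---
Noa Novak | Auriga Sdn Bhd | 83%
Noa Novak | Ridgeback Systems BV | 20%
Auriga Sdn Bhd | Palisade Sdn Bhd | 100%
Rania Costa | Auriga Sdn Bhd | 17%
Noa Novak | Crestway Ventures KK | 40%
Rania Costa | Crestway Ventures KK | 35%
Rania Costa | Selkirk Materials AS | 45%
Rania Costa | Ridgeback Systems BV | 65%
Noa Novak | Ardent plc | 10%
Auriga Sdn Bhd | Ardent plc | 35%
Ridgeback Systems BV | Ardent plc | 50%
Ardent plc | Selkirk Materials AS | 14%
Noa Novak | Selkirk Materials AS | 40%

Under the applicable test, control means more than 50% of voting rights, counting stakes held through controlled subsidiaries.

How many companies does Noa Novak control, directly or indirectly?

2

Noa holds 83% of Auriga, so Noa controls Auriga.
Auriga holds 100% of Palisade, so Noa controls Palisade.
No other company's threshold is met.
Noa controls 2 companies.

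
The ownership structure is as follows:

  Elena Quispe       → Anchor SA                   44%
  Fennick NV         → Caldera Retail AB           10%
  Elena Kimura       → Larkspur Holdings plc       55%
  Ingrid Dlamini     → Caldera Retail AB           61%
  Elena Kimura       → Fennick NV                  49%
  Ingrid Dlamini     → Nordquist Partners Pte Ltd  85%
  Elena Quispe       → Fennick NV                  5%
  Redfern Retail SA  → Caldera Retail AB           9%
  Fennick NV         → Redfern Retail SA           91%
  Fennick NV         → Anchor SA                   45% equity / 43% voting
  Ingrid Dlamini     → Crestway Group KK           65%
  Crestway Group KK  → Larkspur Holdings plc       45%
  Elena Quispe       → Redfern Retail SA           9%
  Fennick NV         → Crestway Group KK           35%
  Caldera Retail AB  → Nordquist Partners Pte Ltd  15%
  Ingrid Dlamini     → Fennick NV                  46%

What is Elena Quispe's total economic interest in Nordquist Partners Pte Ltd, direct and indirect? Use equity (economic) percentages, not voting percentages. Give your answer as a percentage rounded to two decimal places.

Elena Quispe reaches Nordquist along 3 paths.
Via Fennick → Caldera: 5% × 10% × 15% = 0.075%.
Via Redfern → Caldera: 9% × 9% × 15% = 0.1215%.
Via Fennick → Redfern → Caldera: 5% × 91% × 9% × 15% = 0.061425%.
Total: 0.075% + 0.1215% + 0.061425% = 0.257925%.
Rounded: 0.26%.

0.26%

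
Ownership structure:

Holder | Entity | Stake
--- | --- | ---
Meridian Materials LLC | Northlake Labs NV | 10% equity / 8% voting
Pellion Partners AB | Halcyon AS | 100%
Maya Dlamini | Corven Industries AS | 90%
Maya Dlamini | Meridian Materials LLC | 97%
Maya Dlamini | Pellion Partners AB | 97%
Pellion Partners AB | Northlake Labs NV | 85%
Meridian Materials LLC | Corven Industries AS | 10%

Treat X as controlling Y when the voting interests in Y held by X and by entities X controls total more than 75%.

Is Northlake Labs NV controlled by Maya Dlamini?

Yes

Maya holds 97% of Pellion, so Maya controls Pellion.
Maya holds 97% of Meridian, so Maya controls Meridian.
Pellion and Meridian together hold 85% + 8% = 93% of Northlake, so Maya controls Northlake.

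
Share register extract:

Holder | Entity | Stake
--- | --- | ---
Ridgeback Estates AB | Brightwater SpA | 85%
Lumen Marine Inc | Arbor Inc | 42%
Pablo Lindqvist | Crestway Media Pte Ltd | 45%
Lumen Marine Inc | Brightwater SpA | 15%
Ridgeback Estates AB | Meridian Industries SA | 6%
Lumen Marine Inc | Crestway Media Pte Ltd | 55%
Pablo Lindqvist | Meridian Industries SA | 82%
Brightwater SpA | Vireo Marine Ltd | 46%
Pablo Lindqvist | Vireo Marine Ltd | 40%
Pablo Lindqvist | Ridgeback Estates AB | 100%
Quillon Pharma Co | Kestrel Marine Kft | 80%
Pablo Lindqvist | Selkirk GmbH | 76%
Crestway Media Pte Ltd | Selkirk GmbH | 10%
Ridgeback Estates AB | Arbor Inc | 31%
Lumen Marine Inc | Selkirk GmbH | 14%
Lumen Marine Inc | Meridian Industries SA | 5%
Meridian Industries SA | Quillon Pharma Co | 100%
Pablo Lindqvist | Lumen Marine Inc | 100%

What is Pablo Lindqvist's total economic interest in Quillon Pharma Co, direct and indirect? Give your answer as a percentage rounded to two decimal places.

93.00%

Pablo reaches Quillon along 3 paths.
Via Meridian: 82% × 100% = 82%.
Via Lumen → Meridian: 100% × 5% × 100% = 5%.
Via Ridgeback → Meridian: 100% × 6% × 100% = 6%.
Total: 82% + 5% + 6% = 93%.
Rounded: 93.00%.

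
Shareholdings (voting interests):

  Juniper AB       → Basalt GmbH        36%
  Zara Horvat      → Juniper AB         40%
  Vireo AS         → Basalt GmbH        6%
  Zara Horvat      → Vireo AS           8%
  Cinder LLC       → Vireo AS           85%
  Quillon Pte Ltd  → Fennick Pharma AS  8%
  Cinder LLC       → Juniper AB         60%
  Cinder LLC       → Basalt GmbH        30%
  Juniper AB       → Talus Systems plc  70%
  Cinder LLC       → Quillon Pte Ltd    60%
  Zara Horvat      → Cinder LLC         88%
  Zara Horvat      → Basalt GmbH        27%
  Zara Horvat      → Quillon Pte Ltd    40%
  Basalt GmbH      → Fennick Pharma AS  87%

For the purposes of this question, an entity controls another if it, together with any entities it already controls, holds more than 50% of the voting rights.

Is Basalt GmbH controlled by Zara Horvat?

Zara holds 88% of Cinder, so Zara controls Cinder.
Cinder and Zara together hold 85% + 8% = 93% of Vireo, so Zara controls Vireo.
Cinder and Zara together hold 60% + 40% = 100% of Juniper, so Zara controls Juniper.
Juniper and Vireo and Cinder and Zara together hold 36% + 6% + 30% + 27% = 99% of Basalt, so Zara controls Basalt.

Yes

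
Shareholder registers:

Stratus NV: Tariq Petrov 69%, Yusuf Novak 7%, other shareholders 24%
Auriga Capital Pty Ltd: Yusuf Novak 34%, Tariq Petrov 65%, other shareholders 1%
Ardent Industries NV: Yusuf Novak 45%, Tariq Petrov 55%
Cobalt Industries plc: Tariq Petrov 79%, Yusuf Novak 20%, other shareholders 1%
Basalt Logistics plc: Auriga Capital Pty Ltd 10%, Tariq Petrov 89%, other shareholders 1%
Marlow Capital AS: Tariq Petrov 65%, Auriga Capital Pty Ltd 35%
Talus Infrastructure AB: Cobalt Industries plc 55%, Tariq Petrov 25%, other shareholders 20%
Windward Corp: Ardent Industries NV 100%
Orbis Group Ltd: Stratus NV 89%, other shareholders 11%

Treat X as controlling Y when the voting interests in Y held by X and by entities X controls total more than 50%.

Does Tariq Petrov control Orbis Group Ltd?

Yes

Tariq holds 69% of Stratus, so Tariq controls Stratus.
Stratus holds 89% of Orbis, so Tariq controls Orbis.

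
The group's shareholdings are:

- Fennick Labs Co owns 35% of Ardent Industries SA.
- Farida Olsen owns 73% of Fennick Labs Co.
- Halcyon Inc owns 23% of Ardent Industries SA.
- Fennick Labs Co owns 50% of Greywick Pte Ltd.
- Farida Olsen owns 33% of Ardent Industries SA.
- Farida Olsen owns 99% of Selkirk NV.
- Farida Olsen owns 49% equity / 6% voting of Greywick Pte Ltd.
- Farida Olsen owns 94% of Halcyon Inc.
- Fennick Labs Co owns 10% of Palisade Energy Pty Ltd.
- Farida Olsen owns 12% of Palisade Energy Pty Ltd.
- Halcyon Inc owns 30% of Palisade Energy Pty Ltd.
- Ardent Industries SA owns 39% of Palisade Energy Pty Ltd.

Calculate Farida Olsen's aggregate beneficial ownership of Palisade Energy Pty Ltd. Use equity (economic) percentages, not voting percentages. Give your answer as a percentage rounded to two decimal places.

78.77%

Farida reaches Palisade along 6 paths.
Direct stake: 12% = 12%.
Via Halcyon → Ardent: 94% × 23% × 39% = 8.4318%.
Via Fennick → Ardent: 73% × 35% × 39% = 9.9645%.
Via Ardent: 33% × 39% = 12.87%.
Via Halcyon: 94% × 30% = 28.2%.
Via Fennick: 73% × 10% = 7.3%.
Total: 12% + 8.4318% + 9.9645% + 12.87% + 28.2% + 7.3% = 78.7663%.
Rounded: 78.77%.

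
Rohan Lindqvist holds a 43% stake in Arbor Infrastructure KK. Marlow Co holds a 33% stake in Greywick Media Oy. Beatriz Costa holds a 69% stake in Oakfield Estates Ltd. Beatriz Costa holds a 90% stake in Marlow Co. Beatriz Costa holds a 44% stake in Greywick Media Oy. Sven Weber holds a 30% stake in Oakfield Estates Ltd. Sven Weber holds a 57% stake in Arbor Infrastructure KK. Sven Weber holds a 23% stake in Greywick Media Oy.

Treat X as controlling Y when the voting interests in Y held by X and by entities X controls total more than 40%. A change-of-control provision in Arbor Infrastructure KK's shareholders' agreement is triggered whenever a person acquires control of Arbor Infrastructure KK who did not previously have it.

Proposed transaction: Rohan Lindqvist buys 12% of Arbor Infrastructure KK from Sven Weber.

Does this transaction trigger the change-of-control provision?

No

The purchase adds only to Rohan's holdings (Sven's stake shrinks), so Rohan is the only person who could newly come to control Arbor.
Rohan holds 43% of Arbor, so Rohan controls Arbor.
So Rohan already controls Arbor before the transaction.
After the purchase, Rohan's direct stake in Arbor rises to 43% + 12% = 55%, and Sven's stake falls to 45%.
Rohan controlled Arbor already, so this is not a new person acquiring control; every other person's position is unchanged or reduced.
No new person acquires control, so the clause is not triggered.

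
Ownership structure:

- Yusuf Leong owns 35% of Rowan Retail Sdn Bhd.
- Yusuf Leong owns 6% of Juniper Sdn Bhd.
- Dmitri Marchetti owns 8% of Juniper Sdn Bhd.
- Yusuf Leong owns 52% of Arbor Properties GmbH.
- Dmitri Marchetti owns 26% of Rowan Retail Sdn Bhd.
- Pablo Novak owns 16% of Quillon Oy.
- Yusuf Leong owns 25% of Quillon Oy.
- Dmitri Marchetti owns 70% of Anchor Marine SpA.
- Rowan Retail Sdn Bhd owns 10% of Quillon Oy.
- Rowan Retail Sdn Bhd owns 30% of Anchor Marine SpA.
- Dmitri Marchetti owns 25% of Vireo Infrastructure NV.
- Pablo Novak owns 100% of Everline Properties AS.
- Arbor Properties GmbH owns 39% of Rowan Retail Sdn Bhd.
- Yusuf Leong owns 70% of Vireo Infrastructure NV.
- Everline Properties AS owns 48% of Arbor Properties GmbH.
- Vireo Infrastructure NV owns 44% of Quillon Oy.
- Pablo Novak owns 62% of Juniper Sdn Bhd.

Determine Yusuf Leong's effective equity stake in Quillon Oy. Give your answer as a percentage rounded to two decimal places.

61.33%

Yusuf reaches Quillon along 4 paths.
Via Vireo: 70% × 44% = 30.8%.
Via Arbor → Rowan: 52% × 39% × 10% = 2.028%.
Via Rowan: 35% × 10% = 3.5%.
Direct stake: 25% = 25%.
Total: 30.8% + 2.028% + 3.5% + 25% = 61.328%.
Rounded: 61.33%.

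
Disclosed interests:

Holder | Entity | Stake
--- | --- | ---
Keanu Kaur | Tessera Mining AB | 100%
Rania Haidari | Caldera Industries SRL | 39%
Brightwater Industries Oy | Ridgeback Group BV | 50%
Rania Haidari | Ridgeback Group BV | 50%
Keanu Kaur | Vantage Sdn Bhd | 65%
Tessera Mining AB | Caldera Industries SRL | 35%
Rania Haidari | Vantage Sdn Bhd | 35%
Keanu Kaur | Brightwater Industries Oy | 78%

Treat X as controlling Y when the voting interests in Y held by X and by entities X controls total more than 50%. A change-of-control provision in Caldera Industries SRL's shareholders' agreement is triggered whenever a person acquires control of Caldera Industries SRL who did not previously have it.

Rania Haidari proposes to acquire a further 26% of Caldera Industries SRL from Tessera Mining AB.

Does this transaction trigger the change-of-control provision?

Yes

The purchase adds only to Rania's holdings (Tessera's stake shrinks), so Rania is the only person who could newly come to control Caldera.
Rania's largest direct stake is 50% in Ridgeback, which does not meet the threshold, so Rania controls no company.
In Caldera, Rania's side holds only 39%, not > 50%.
So before the transaction, Rania does not control Caldera.
After the purchase, Rania's direct stake in Caldera rises to 39% + 26% = 65%, and Tessera's stake falls to 9%.
Rania holds 65% of Caldera, so Rania controls Caldera.
Rania did not control Caldera before and does after, so the clause is triggered.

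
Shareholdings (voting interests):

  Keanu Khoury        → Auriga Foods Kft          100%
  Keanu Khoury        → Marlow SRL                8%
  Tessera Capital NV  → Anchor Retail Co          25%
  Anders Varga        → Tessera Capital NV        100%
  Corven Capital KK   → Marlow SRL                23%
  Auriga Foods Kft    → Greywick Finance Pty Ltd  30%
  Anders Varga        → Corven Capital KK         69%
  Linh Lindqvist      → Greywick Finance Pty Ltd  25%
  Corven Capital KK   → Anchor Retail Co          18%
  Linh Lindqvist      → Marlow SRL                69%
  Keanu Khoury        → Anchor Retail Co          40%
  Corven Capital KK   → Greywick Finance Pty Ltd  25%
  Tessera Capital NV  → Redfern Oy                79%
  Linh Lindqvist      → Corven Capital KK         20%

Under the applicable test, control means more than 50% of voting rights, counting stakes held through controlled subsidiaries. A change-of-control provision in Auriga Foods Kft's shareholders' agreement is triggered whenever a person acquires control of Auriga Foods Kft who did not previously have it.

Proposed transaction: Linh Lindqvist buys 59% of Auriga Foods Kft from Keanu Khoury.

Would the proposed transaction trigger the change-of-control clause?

The purchase adds only to Linh's holdings (Keanu's stake shrinks), so Linh is the only person who could newly come to control Auriga.
Linh holds 69% of Marlow, so Linh controls Marlow.
Neither Linh nor any entity Linh controls holds any voting interest in Auriga.
So before the transaction, Linh does not control Auriga.
After the purchase, Linh holds 59% of Auriga directly, and Keanu's stake falls to 41%.
Linh holds 59% of Auriga, so Linh controls Auriga.
Linh did not control Auriga before and does after, so the clause is triggered.

Yes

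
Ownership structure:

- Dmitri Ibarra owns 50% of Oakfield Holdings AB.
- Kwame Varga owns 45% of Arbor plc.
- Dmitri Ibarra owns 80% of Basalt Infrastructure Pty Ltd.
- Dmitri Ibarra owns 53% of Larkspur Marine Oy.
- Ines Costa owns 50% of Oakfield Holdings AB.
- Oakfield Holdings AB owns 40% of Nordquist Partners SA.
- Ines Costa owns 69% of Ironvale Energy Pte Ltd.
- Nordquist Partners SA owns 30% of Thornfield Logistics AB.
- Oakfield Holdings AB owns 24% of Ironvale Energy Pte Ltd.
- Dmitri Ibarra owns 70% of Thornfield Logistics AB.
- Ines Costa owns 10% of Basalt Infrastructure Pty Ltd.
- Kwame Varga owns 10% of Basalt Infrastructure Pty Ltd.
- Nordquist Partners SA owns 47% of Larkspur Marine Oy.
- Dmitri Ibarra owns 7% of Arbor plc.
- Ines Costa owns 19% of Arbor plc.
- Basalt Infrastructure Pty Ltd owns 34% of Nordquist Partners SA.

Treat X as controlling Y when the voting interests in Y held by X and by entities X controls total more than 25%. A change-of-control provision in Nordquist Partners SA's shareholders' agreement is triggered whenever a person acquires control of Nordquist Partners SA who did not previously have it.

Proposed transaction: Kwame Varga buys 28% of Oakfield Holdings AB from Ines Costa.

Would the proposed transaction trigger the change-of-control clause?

Yes

The purchase adds only to Kwame's holdings (Ines's stake shrinks), so Kwame is the only person who could newly come to control Nordquist.
Kwame holds 45% of Arbor, so Kwame controls Arbor.
Neither Kwame nor any entity Kwame controls holds any voting interest in Nordquist.
So before the transaction, Kwame does not control Nordquist.
After the purchase, Kwame holds 28% of Oakfield directly, and Ines's stake falls to 22%.
Kwame holds 28% of Oakfield, so Kwame controls Oakfield.
Oakfield holds 40% of Nordquist, so Kwame controls Nordquist.
Kwame did not control Nordquist before and does after, so the clause is triggered.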